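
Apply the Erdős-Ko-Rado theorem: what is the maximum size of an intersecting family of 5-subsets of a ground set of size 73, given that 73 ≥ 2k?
max |F| = C(72, 4) = 1028790

The Erdős-Ko-Rado theorem states: for n ≥ 2k, an intersecting family of k-subsets of an n-element set has size at most C(n − 1, k − 1), with equality for 'star' families {A ⊆ [n] : |A| = k, i ∈ A} (fix an element i). For n = 73, k = 5: C(72, 4) = 1028790.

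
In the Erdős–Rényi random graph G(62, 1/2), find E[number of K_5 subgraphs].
E[# K_5] = C(62, 5) · (1/2)^C(5, 2) = 6471002 / 2^10 = 3235501/512 ≈ 6319.337891

For each 5-subset S of vertices (there are C(62, 5) = 6471002 such S), let X_S = 1 if S induces a K_5 (all C(5, 2) = 10 edges present). Then P(X_S = 1) = (1/2)^10 = 1/1024. By linearity of expectation, E[# K_5] = C(62, 5) · (1/2)^10 = 6471002 / 1024 = 3235501/512 ≈ 6319.337891.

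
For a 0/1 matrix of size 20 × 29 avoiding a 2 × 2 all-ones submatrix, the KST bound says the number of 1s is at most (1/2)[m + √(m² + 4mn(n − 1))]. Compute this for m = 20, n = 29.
z(20, 29; 2, 2) ≤ (1/2)[20 + √(20² + 4·20·29·28)] = (1/2)[20 + √65360] = 137.828

Kővári–Sós–Turán: let r_1, ..., r_20 be the row sums and z = Σ r_i the total number of 1s. Each pair of columns can share at most one row with both entries 1 (else a 2×2 all-ones block appears), so Σ_i C(r_i, 2) ≤ C(29, 2) = 406. By convexity Σ_i C(r_i, 2) ≥ 20·C(z/20, 2) = z(z − 20)/(2·20), giving z² − 20z − 20·29·28 ≤ 0 and hence z ≤ (1/2)[20 + √(400 + 4·16240)] = (1/2)[20 + √65360] ≈ (1/2)(20 + 255.656) = 137.828.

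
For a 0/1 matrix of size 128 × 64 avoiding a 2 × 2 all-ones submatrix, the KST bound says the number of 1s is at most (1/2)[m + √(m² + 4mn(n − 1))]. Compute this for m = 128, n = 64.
z(128, 64; 2, 2) ≤ (1/2)[128 + √(128² + 4·128·64·63)] = (1/2)[128 + √2080768] = 785.2434

Kővári–Sós–Turán: let r_1, ..., r_128 be the row sums and z = Σ r_i the total number of 1s. Each pair of columns can share at most one row with both entries 1 (else a 2×2 all-ones block appears), so Σ_i C(r_i, 2) ≤ C(64, 2) = 2016. By convexity Σ_i C(r_i, 2) ≥ 128·C(z/128, 2) = z(z − 128)/(2·128), giving z² − 128z − 128·64·63 ≤ 0 and hence z ≤ (1/2)[128 + √(16384 + 4·516096)] = (1/2)[128 + √2080768] ≈ (1/2)(128 + 1442.4867) = 785.2434.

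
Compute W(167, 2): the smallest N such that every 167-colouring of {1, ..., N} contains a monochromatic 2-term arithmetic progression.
W(167, 2) = 167 + 1 = 168

A 2-term AP is any pair of integers, so a monochromatic 2-AP exists iff some colour is used at least twice. With 167 colours, the colouring i ↦ i on {1, ..., 167} uses each colour once, avoiding any monochromatic pair, so W(167, 2) > 167. For {1, ..., 168}, pigeonhole forces two integers of the same colour, which form a monochromatic 2-AP. Hence W(167, 2) = 168.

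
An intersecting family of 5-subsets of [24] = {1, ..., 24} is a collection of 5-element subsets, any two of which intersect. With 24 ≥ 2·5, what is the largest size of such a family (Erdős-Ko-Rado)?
max |F| = C(23, 4) = 8855

Erdős-Ko-Rado (1961): when n ≥ 2k, max |F| = C(n−1, k−1). The bound is attained by the star {A : i ∈ A} for any fixed i ∈ [n]. Here C(24−1, 5−1) = C(23, 4) = 8855.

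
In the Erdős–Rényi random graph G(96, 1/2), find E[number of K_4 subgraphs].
E[# K_4] = C(96, 4) · (1/2)^C(4, 2) = 3321960 / 2^6 = 415245/8 = 51905.625

For each 4-subset S of vertices (there are C(96, 4) = 3321960 such S), let X_S = 1 if S induces a K_4 (all C(4, 2) = 6 edges present). Then P(X_S = 1) = (1/2)^6 = 1/64. By linearity of expectation, E[# K_4] = C(96, 4) · (1/2)^6 = 3321960 / 64 = 415245/8 = 51905.625.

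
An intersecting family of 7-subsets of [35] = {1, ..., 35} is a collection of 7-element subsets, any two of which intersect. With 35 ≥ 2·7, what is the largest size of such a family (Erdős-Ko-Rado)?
max |F| = C(34, 6) = 1344904

Erdős-Ko-Rado (1961): when n ≥ 2k, max |F| = C(n−1, k−1). The bound is attained by the star {A : i ∈ A} for any fixed i ∈ [n]. Here C(35−1, 7−1) = C(34, 6) = 1344904.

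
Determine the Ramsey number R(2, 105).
R(2, 105) = 105

R(2, k) = k for all k ≥ 2: in a 2-colouring of K_k, either some edge is red (a red K_2) or all edges are blue (a blue K_k). And K_{104} coloured all-blue has no blue K_105, so R(2, 105) > 104. Hence R(2, 105) = 105.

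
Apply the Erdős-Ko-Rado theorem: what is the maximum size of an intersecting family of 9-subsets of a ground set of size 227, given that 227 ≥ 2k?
max |F| = C(226, 8) = 148913941562100

The Erdős-Ko-Rado theorem states: for n ≥ 2k, an intersecting family of k-subsets of an n-element set has size at most C(n − 1, k − 1), with equality for 'star' families {A ⊆ [n] : |A| = k, i ∈ A} (fix an element i). For n = 227, k = 9: C(226, 8) = 148913941562100.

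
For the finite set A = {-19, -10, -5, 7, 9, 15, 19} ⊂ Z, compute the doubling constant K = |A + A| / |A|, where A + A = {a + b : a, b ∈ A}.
K = |A + A| / |A| = 26/7

Enumerate A + A = {a + b : a, b ∈ A}. With |A| = 7, there are |A|^2 = 49 ordered sum pairs; collecting distinct values, A + A = {-38, -29, -24, -20, -15, -12, -10, -4, -3, -1, 0, 2, 4, 5, 9, 10, 14, 16, 18, 22, 24, 26, 28, 30, 34, 38}, so |A + A| = 26. Thus K = 26/7. For comparison, the minimum possible |A + A| over all 7-element sets is 2·7 − 1 = 13 (so min K = 13/7), attained only by arithmetic progressions.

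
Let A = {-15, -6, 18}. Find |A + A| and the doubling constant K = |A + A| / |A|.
K = |A + A| / |A| = 6/3 = 2

Enumerate A + A = {a + b : a, b ∈ A}. With |A| = 3, there are |A|^2 = 9 ordered sum pairs; collecting distinct values, A + A = {-30, -21, -12, 3, 12, 36}, so |A + A| = 6. Thus K = 6/3 = 2. For comparison, the minimum possible |A + A| over all 3-element sets is 2·3 − 1 = 5 (so min K = 5/3), attained only by arithmetic progressions.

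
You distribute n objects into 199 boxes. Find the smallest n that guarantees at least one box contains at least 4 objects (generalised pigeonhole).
n = (4 − 1)·199 + 1 = 598

By the generalised pigeonhole principle, to guarantee some box contains ≥ r objects we need more than (r − 1) · k objects total. Threshold: n = (r − 1) · k + 1. With r = 4 and k = 199: n = 3 · 199 + 1 = 597 + 1 = 598. For n = 597 = 3 · 199, we can put exactly 3 objects in every box, avoiding 4 in any single one — so 598 is tight.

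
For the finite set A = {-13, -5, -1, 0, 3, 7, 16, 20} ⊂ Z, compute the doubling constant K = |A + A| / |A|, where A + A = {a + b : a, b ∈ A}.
K = |A + A| / |A| = 26/8 = 13/4

Enumerate A + A = {a + b : a, b ∈ A}. With |A| = 8, there are |A|^2 = 64 ordered sum pairs; collecting distinct values, A + A = {-26, -18, -14, -13, -10, -6, -5, -2, -1, 0, 2, 3, 6, 7, 10, 11, 14, 15, 16, 19, 20, 23, 27, 32, 36, 40}, so |A + A| = 26. Thus K = 26/8 = 13/4. For comparison, the minimum possible |A + A| over all 8-element sets is 2·8 − 1 = 15 (so min K = 15/8), attained only by arithmetic progressions.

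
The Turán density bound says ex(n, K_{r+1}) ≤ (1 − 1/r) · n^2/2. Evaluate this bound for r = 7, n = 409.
Turán density bound = (6/7) · 409^2/2 = 501843/7 ≈ 71691.8571

Turán's theorem: ex(n, K_{r+1}) is achieved by the complete r-partite Turán graph T(n, r) with parts as balanced as possible, and is at most (1 − 1/r) · n^2/2. For r = 7, n = 409: the density bound is (6/7) · 167281/2 = 501843/7 ≈ 71691.8571. The integer-valued extremum is e(T(409, 7)) = 71691, which is strictly less than the density bound 501843/7 since 7 ∤ 409 (the parts of T(409, 7) cannot all be equal).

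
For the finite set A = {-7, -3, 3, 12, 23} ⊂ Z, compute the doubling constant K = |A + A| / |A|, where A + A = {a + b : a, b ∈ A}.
K = |A + A| / |A| = 15/5 = 3

Enumerate A + A = {a + b : a, b ∈ A}. With |A| = 5, there are |A|^2 = 25 ordered sum pairs; collecting distinct values, A + A = {-14, -10, -6, -4, 0, 5, 6, 9, 15, 16, 20, 24, 26, 35, 46}, so |A + A| = 15. Thus K = 15/5 = 3. For comparison, the minimum possible |A + A| over all 5-element sets is 2·5 − 1 = 9 (so min K = 9/5), attained only by arithmetic progressions.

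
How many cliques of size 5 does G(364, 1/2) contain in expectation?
E[# K_5] = C(364, 5) · (1/2)^C(5, 2) = 51801822072 / 2^10 = 6475227759/128 = 50587716.8671875

For each 5-subset S of vertices (there are C(364, 5) = 51801822072 such S), let X_S = 1 if S induces a K_5 (all C(5, 2) = 10 edges present). Then P(X_S = 1) = (1/2)^10 = 1/1024. By linearity of expectation, E[# K_5] = C(364, 5) · (1/2)^10 = 51801822072 / 1024 = 6475227759/128 = 50587716.8671875.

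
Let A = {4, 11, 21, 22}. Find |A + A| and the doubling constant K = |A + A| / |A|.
K = |A + A| / |A| = 10/4 = 5/2

Enumerate A + A = {a + b : a, b ∈ A}. With |A| = 4, there are |A|^2 = 16 ordered sum pairs; collecting distinct values, A + A = {8, 15, 22, 25, 26, 32, 33, 42, 43, 44}, so |A + A| = 10. Thus K = 10/4 = 5/2. For comparison, the minimum possible |A + A| over all 4-element sets is 2·4 − 1 = 7 (so min K = 7/4), attained only by arithmetic progressions.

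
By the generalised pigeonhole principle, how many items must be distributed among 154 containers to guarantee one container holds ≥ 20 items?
n = (20 − 1)·154 + 1 = 2927

By the generalised pigeonhole principle, to guarantee some box contains ≥ r objects we need more than (r − 1) · k objects total. Threshold: n = (r − 1) · k + 1. With r = 20 and k = 154: n = 19 · 154 + 1 = 2926 + 1 = 2927. For n = 2926 = 19 · 154, we can put exactly 19 objects in every box, avoiding 20 in any single one — so 2927 is tight.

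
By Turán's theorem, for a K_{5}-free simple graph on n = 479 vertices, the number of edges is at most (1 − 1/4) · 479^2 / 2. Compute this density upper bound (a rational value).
Turán density bound = (3/4) · 479^2/2 = 688323/8 ≈ 86040.375

Turán's theorem: ex(n, K_{r+1}) is achieved by the complete r-partite Turán graph T(n, r) with parts as balanced as possible, and is at most (1 − 1/r) · n^2/2. For r = 4, n = 479: the density bound is (3/4) · 229441/2 = 688323/8 ≈ 86040.375. The integer-valued extremum is e(T(479, 4)) = 86040, which is strictly less than the density bound 688323/8 since 4 ∤ 479 (the parts of T(479, 4) cannot all be equal).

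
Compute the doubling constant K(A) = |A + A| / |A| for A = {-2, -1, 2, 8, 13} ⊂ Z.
K = |A + A| / |A| = 15/5 = 3

Enumerate A + A = {a + b : a, b ∈ A}. With |A| = 5, there are |A|^2 = 25 ordered sum pairs; collecting distinct values, A + A = {-4, -3, -2, 0, 1, 4, 6, 7, 10, 11, 12, 15, 16, 21, 26}, so |A + A| = 15. Thus K = 15/5 = 3. For comparison, the minimum possible |A + A| over all 5-element sets is 2·5 − 1 = 9 (so min K = 9/5), attained only by arithmetic progressions.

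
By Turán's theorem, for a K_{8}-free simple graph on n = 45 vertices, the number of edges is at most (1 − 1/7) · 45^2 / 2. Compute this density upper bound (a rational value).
Turán density bound = (6/7) · 45^2/2 = 6075/7 ≈ 867.8571

Turán's theorem: ex(n, K_{r+1}) is achieved by the complete r-partite Turán graph T(n, r) with parts as balanced as possible, and is at most (1 − 1/r) · n^2/2. For r = 7, n = 45: the density bound is (6/7) · 2025/2 = 6075/7 ≈ 867.8571. The integer-valued extremum is e(T(45, 7)) = 867, which is strictly less than the density bound 6075/7 since 7 ∤ 45 (the parts of T(45, 7) cannot all be equal).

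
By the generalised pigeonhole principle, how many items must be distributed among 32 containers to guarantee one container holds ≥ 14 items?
n = (14 − 1)·32 + 1 = 417

By the generalised pigeonhole principle, to guarantee some box contains ≥ r objects we need more than (r − 1) · k objects total. Threshold: n = (r − 1) · k + 1. With r = 14 and k = 32: n = 13 · 32 + 1 = 416 + 1 = 417. For n = 416 = 13 · 32, we can put exactly 13 objects in every box, avoiding 14 in any single one — so 417 is tight.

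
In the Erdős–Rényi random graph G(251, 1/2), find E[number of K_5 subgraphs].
E[# K_5] = C(251, 5) · (1/2)^C(5, 2) = 7975914050 / 2^10 = 3987957025/512 ≈ 7788978.564453

For each 5-subset S of vertices (there are C(251, 5) = 7975914050 such S), let X_S = 1 if S induces a K_5 (all C(5, 2) = 10 edges present). Then P(X_S = 1) = (1/2)^10 = 1/1024. By linearity of expectation, E[# K_5] = C(251, 5) · (1/2)^10 = 7975914050 / 1024 = 3987957025/512 ≈ 7788978.564453.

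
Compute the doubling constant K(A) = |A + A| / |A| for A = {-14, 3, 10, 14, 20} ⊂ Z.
K = |A + A| / |A| = 14/5

Enumerate A + A = {a + b : a, b ∈ A}. With |A| = 5, there are |A|^2 = 25 ordered sum pairs; collecting distinct values, A + A = {-28, -11, -4, 0, 6, 13, 17, 20, 23, 24, 28, 30, 34, 40}, so |A + A| = 14. Thus K = 14/5. For comparison, the minimum possible |A + A| over all 5-element sets is 2·5 − 1 = 9 (so min K = 9/5), attained only by arithmetic progressions.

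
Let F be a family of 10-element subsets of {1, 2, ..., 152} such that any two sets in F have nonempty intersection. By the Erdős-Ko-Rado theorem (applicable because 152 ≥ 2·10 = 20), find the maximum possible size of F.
max |F| = C(151, 9) = 88204324758550

The Erdős-Ko-Rado theorem states: for n ≥ 2k, an intersecting family of k-subsets of an n-element set has size at most C(n − 1, k − 1), with equality for 'star' families {A ⊆ [n] : |A| = k, i ∈ A} (fix an element i). For n = 152, k = 10: C(151, 9) = 88204324758550.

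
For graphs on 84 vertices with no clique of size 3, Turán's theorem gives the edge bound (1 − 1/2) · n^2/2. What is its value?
Turán density bound = (1/2) · 84^2/2 = 1764

Turán's theorem: ex(n, K_{r+1}) is achieved by the complete r-partite Turán graph T(n, r) with parts as balanced as possible, and is at most (1 − 1/r) · n^2/2. For r = 2, n = 84: the density bound is (1/2) · 7056/2 = 1764. Since 2 ∣ 84, the Turán graph T(84, 2) has parts of equal size 42, and its edge count e(T(84, 2)) = 1764 attains the density bound exactly.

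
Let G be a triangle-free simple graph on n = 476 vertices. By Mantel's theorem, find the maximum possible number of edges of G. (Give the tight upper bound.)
ex(476, K_3) = ⌊476^2/4⌋ = 56644

Mantel (1907): a triangle-free graph on n vertices has at most ⌊n^2/4⌋ edges, with equality for the complete bipartite graph K_{⌊n/2⌋, ⌈n/2⌉}. For n = 476: ⌊476^2/4⌋ = ⌊226576/4⌋ = 56644. The extremal graph is K_{238, 238}, which has 238·238 = 56644 edges.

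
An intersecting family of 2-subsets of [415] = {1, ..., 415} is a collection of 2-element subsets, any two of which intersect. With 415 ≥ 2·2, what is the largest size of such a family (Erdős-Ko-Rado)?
max |F| = C(414, 1) = 414

The Erdős-Ko-Rado theorem states: for n ≥ 2k, an intersecting family of k-subsets of an n-element set has size at most C(n − 1, k − 1), with equality for 'star' families {A ⊆ [n] : |A| = k, i ∈ A} (fix an element i). For n = 415, k = 2: C(414, 1) = 414.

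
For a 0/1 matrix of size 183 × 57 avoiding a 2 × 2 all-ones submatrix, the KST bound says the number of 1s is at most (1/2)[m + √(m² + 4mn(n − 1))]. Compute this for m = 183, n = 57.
z(183, 57; 2, 2) ≤ (1/2)[183 + √(183² + 4·183·57·56)] = (1/2)[183 + √2370033] = 861.2456

Kővári–Sós–Turán: let r_1, ..., r_183 be the row sums and z = Σ r_i the total number of 1s. Each pair of columns can share at most one row with both entries 1 (else a 2×2 all-ones block appears), so Σ_i C(r_i, 2) ≤ C(57, 2) = 1596. By convexity Σ_i C(r_i, 2) ≥ 183·C(z/183, 2) = z(z − 183)/(2·183), giving z² − 183z − 183·57·56 ≤ 0 and hence z ≤ (1/2)[183 + √(33489 + 4·584136)] = (1/2)[183 + √2370033] ≈ (1/2)(183 + 1539.4911) = 861.2456.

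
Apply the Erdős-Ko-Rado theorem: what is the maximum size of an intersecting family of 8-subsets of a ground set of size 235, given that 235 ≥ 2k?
max |F| = C(234, 7) = 6962085815256

The Erdős-Ko-Rado theorem states: for n ≥ 2k, an intersecting family of k-subsets of an n-element set has size at most C(n − 1, k − 1), with equality for 'star' families {A ⊆ [n] : |A| = k, i ∈ A} (fix an element i). For n = 235, k = 8: C(234, 7) = 6962085815256.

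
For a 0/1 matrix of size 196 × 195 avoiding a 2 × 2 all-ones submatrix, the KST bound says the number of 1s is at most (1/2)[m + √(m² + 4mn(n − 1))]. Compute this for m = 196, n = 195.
z(196, 195; 2, 2) ≤ (1/2)[196 + √(196² + 4·196·195·194)] = (1/2)[196 + √29697136] = 2822.7539

Kővári–Sós–Turán: let r_1, ..., r_196 be the row sums and z = Σ r_i the total number of 1s. Each pair of columns can share at most one row with both entries 1 (else a 2×2 all-ones block appears), so Σ_i C(r_i, 2) ≤ C(195, 2) = 18915. By convexity Σ_i C(r_i, 2) ≥ 196·C(z/196, 2) = z(z − 196)/(2·196), giving z² − 196z − 196·195·194 ≤ 0 and hence z ≤ (1/2)[196 + √(38416 + 4·7414680)] = (1/2)[196 + √29697136] ≈ (1/2)(196 + 5449.5079) = 2822.7539.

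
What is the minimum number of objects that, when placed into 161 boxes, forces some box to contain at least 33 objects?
n = (33 − 1)·161 + 1 = 5153

By the generalised pigeonhole principle, to guarantee some box contains ≥ r objects we need more than (r − 1) · k objects total. Threshold: n = (r − 1) · k + 1. With r = 33 and k = 161: n = 32 · 161 + 1 = 5152 + 1 = 5153. For n = 5152 = 32 · 161, we can put exactly 32 objects in every box, avoiding 33 in any single one — so 5153 is tight.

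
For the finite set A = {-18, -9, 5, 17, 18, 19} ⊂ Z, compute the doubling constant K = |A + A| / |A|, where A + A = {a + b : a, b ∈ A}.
K = |A + A| / |A| = 19/6

Enumerate A + A = {a + b : a, b ∈ A}. With |A| = 6, there are |A|^2 = 36 ordered sum pairs; collecting distinct values, A + A = {-36, -27, -18, -13, -4, -1, 0, 1, 8, 9, 10, 22, 23, 24, 34, 35, 36, 37, 38}, so |A + A| = 19. Thus K = 19/6. For comparison, the minimum possible |A + A| over all 6-element sets is 2·6 − 1 = 11 (so min K = 11/6), attained only by arithmetic progressions.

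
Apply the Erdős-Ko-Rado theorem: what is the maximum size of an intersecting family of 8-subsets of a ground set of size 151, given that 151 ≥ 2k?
max |F| = C(150, 7) = 294109729200

Erdős-Ko-Rado (1961): when n ≥ 2k, max |F| = C(n−1, k−1). The bound is attained by the star {A : i ∈ A} for any fixed i ∈ [n]. Here C(151−1, 8−1) = C(150, 7) = 294109729200.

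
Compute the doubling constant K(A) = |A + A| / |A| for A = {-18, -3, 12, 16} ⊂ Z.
K = |A + A| / |A| = 9/4

Enumerate A + A = {a + b : a, b ∈ A}. With |A| = 4, there are |A|^2 = 16 ordered sum pairs; collecting distinct values, A + A = {-36, -21, -6, -2, 9, 13, 24, 28, 32}, so |A + A| = 9. Thus K = 9/4. For comparison, the minimum possible |A + A| over all 4-element sets is 2·4 − 1 = 7 (so min K = 7/4), attained only by arithmetic progressions.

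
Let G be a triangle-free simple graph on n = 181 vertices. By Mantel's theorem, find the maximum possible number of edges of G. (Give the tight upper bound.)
ex(181, K_3) = ⌊181^2/4⌋ = 8190

Mantel (1907): a triangle-free graph on n vertices has at most ⌊n^2/4⌋ edges, with equality for the complete bipartite graph K_{⌊n/2⌋, ⌈n/2⌉}. For n = 181: ⌊181^2/4⌋ = ⌊32761/4⌋ = 8190. The extremal graph is K_{90, 91}, which has 90·91 = 8190 edges.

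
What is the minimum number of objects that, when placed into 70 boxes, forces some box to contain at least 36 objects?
n = (36 − 1)·70 + 1 = 2451

By the generalised pigeonhole principle, to guarantee some box contains ≥ r objects we need more than (r − 1) · k objects total. Threshold: n = (r − 1) · k + 1. With r = 36 and k = 70: n = 35 · 70 + 1 = 2450 + 1 = 2451. For n = 2450 = 35 · 70, we can put exactly 35 objects in every box, avoiding 36 in any single one — so 2451 is tight.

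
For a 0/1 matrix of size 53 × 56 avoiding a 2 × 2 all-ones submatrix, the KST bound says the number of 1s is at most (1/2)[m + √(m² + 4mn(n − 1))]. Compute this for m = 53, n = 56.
z(53, 56; 2, 2) ≤ (1/2)[53 + √(53² + 4·53·56·55)] = (1/2)[53 + √655769] = 431.3978

Kővári–Sós–Turán: let r_1, ..., r_53 be the row sums and z = Σ r_i the total number of 1s. Each pair of columns can share at most one row with both entries 1 (else a 2×2 all-ones block appears), so Σ_i C(r_i, 2) ≤ C(56, 2) = 1540. By convexity Σ_i C(r_i, 2) ≥ 53·C(z/53, 2) = z(z − 53)/(2·53), giving z² − 53z − 53·56·55 ≤ 0 and hence z ≤ (1/2)[53 + √(2809 + 4·163240)] = (1/2)[53 + √655769] ≈ (1/2)(53 + 809.7957) = 431.3978.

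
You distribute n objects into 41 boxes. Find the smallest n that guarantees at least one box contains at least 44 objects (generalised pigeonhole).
n = (44 − 1)·41 + 1 = 1764

By the generalised pigeonhole principle, to guarantee some box contains ≥ r objects we need more than (r − 1) · k objects total. Threshold: n = (r − 1) · k + 1. With r = 44 and k = 41: n = 43 · 41 + 1 = 1763 + 1 = 1764. For n = 1763 = 43 · 41, we can put exactly 43 objects in every box, avoiding 44 in any single one — so 1764 is tight.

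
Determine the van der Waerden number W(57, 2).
W(57, 2) = 57 + 1 = 58

A 2-term AP is any pair of integers, so a monochromatic 2-AP exists iff some colour is used at least twice. With 57 colours, the colouring i ↦ i on {1, ..., 57} uses each colour once, avoiding any monochromatic pair, so W(57, 2) > 57. For {1, ..., 58}, pigeonhole forces two integers of the same colour, which form a monochromatic 2-AP. Hence W(57, 2) = 58.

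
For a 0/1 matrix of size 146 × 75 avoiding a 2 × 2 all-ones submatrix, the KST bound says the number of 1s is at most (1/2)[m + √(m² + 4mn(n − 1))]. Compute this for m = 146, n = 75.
z(146, 75; 2, 2) ≤ (1/2)[146 + √(146² + 4·146·75·74)] = (1/2)[146 + √3262516] = 976.1218

Kővári–Sós–Turán: let r_1, ..., r_146 be the row sums and z = Σ r_i the total number of 1s. Each pair of columns can share at most one row with both entries 1 (else a 2×2 all-ones block appears), so Σ_i C(r_i, 2) ≤ C(75, 2) = 2775. By convexity Σ_i C(r_i, 2) ≥ 146·C(z/146, 2) = z(z − 146)/(2·146), giving z² − 146z − 146·75·74 ≤ 0 and hence z ≤ (1/2)[146 + √(21316 + 4·810300)] = (1/2)[146 + √3262516] ≈ (1/2)(146 + 1806.2436) = 976.1218.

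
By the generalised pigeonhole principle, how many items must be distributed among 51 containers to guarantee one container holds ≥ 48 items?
n = (48 − 1)·51 + 1 = 2398

By the generalised pigeonhole principle, to guarantee some box contains ≥ r objects we need more than (r − 1) · k objects total. Threshold: n = (r − 1) · k + 1. With r = 48 and k = 51: n = 47 · 51 + 1 = 2397 + 1 = 2398. For n = 2397 = 47 · 51, we can put exactly 47 objects in every box, avoiding 48 in any single one — so 2398 is tight.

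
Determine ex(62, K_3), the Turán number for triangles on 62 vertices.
ex(62, K_3) = ⌊62^2/4⌋ = 961

Mantel (1907): a triangle-free graph on n vertices has at most ⌊n^2/4⌋ edges, with equality for the complete bipartite graph K_{⌊n/2⌋, ⌈n/2⌉}. For n = 62: ⌊62^2/4⌋ = ⌊3844/4⌋ = 961. The extremal graph is K_{31, 31}, which has 31·31 = 961 edges.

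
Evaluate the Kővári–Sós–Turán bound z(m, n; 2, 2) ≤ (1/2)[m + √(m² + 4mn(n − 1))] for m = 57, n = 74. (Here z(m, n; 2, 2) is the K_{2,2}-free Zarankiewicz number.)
z(57, 74; 2, 2) ≤ (1/2)[57 + √(57² + 4·57·74·73)] = (1/2)[57 + √1234905] = 584.1314

Kővári–Sós–Turán: let r_1, ..., r_57 be the row sums and z = Σ r_i the total number of 1s. Each pair of columns can share at most one row with both entries 1 (else a 2×2 all-ones block appears), so Σ_i C(r_i, 2) ≤ C(74, 2) = 2701. By convexity Σ_i C(r_i, 2) ≥ 57·C(z/57, 2) = z(z − 57)/(2·57), giving z² − 57z − 57·74·73 ≤ 0 and hence z ≤ (1/2)[57 + √(3249 + 4·307914)] = (1/2)[57 + √1234905] ≈ (1/2)(57 + 1111.2628) = 584.1314.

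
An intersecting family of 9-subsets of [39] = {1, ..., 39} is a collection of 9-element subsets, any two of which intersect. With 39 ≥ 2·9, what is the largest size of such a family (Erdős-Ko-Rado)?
max |F| = C(38, 8) = 48903492

Erdős-Ko-Rado (1961): when n ≥ 2k, max |F| = C(n−1, k−1). The bound is attained by the star {A : i ∈ A} for any fixed i ∈ [n]. Here C(39−1, 9−1) = C(38, 8) = 48903492.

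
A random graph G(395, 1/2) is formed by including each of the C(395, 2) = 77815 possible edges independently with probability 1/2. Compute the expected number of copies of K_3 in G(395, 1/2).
E[# K_3] = C(395, 3) · (1/2)^C(3, 2) = 10193765 / 2^3 = 1274220.625

For each 3-subset S of vertices (there are C(395, 3) = 10193765 such S), let X_S = 1 if S induces a K_3 (all C(3, 2) = 3 edges present). Then P(X_S = 1) = (1/2)^3 = 1/8. By linearity of expectation, E[# K_3] = C(395, 3) · (1/2)^3 = 10193765 / 8 = 1274220.625.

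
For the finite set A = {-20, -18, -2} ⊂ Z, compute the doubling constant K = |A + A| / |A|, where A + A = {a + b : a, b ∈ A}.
K = |A + A| / |A| = 6/3 = 2

Enumerate A + A = {a + b : a, b ∈ A}. With |A| = 3, there are |A|^2 = 9 ordered sum pairs; collecting distinct values, A + A = {-40, -38, -36, -22, -20, -4}, so |A + A| = 6. Thus K = 6/3 = 2. For comparison, the minimum possible |A + A| over all 3-element sets is 2·3 − 1 = 5 (so min K = 5/3), attained only by arithmetic progressions.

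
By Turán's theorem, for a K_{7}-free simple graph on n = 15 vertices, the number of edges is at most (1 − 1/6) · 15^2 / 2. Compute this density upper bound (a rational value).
Turán density bound = (5/6) · 15^2/2 = 375/4 ≈ 93.75

Turán's theorem: ex(n, K_{r+1}) is achieved by the complete r-partite Turán graph T(n, r) with parts as balanced as possible, and is at most (1 − 1/r) · n^2/2. For r = 6, n = 15: the density bound is (5/6) · 225/2 = 375/4 ≈ 93.75. The integer-valued extremum is e(T(15, 6)) = 93, which is strictly less than the density bound 375/4 since 6 ∤ 15 (the parts of T(15, 6) cannot all be equal).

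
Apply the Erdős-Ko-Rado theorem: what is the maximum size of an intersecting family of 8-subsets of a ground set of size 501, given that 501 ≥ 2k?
max |F| = C(500, 7) = 1486071034734000

Erdős-Ko-Rado (1961): when n ≥ 2k, max |F| = C(n−1, k−1). The bound is attained by the star {A : i ∈ A} for any fixed i ∈ [n]. Here C(501−1, 8−1) = C(500, 7) = 1486071034734000.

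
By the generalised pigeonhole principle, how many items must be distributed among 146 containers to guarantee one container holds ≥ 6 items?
n = (6 − 1)·146 + 1 = 731

By the generalised pigeonhole principle, to guarantee some box contains ≥ r objects we need more than (r − 1) · k objects total. Threshold: n = (r − 1) · k + 1. With r = 6 and k = 146: n = 5 · 146 + 1 = 730 + 1 = 731. For n = 730 = 5 · 146, we can put exactly 5 objects in every box, avoiding 6 in any single one — so 731 is tight.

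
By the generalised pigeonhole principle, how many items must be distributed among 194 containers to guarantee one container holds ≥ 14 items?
n = (14 − 1)·194 + 1 = 2523

By the generalised pigeonhole principle, to guarantee some box contains ≥ r objects we need more than (r − 1) · k objects total. Threshold: n = (r − 1) · k + 1. With r = 14 and k = 194: n = 13 · 194 + 1 = 2522 + 1 = 2523. For n = 2522 = 13 · 194, we can put exactly 13 objects in every box, avoiding 14 in any single one — so 2523 is tight.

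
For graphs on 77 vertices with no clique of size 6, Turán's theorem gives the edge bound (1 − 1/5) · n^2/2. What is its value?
Turán density bound = (4/5) · 77^2/2 = 11858/5 ≈ 2371.6

Turán's theorem: ex(n, K_{r+1}) is achieved by the complete r-partite Turán graph T(n, r) with parts as balanced as possible, and is at most (1 − 1/r) · n^2/2. For r = 5, n = 77: the density bound is (4/5) · 5929/2 = 11858/5 ≈ 2371.6. The integer-valued extremum is e(T(77, 5)) = 2371, which is strictly less than the density bound 11858/5 since 5 ∤ 77 (the parts of T(77, 5) cannot all be equal).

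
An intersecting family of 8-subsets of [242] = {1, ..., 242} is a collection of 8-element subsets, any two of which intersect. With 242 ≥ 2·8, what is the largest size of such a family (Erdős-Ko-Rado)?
max |F| = C(241, 7) = 8580267290440

The Erdős-Ko-Rado theorem states: for n ≥ 2k, an intersecting family of k-subsets of an n-element set has size at most C(n − 1, k − 1), with equality for 'star' families {A ⊆ [n] : |A| = k, i ∈ A} (fix an element i). For n = 242, k = 8: C(241, 7) = 8580267290440.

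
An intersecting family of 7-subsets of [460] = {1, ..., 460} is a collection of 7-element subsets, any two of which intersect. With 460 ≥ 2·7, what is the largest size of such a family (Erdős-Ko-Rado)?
max |F| = C(459, 6) = 12568804160094

Erdős-Ko-Rado (1961): when n ≥ 2k, max |F| = C(n−1, k−1). The bound is attained by the star {A : i ∈ A} for any fixed i ∈ [n]. Here C(460−1, 7−1) = C(459, 6) = 12568804160094.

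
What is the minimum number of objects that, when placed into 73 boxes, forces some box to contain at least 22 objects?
n = (22 − 1)·73 + 1 = 1534

By the generalised pigeonhole principle, to guarantee some box contains ≥ r objects we need more than (r − 1) · k objects total. Threshold: n = (r − 1) · k + 1. With r = 22 and k = 73: n = 21 · 73 + 1 = 1533 + 1 = 1534. For n = 1533 = 21 · 73, we can put exactly 21 objects in every box, avoiding 22 in any single one — so 1534 is tight.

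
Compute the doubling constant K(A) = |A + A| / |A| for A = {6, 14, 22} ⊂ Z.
K = |A + A| / |A| = 5/3

Enumerate A + A = {a + b : a, b ∈ A}. With |A| = 3, there are |A|^2 = 9 ordered sum pairs; collecting distinct values, A + A = {12, 20, 28, 36, 44}, so |A + A| = 5. Thus K = 5/3. Here |A + A| = 2|A| − 1 = 5, the minimum possible — so K = 5/3 is minimal, which holds iff A is an arithmetic progression.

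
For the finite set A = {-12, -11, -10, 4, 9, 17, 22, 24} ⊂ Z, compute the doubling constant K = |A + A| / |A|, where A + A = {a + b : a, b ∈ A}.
K = |A + A| / |A| = 32/8 = 4

Enumerate A + A = {a + b : a, b ∈ A}. With |A| = 8, there are |A|^2 = 64 ordered sum pairs; collecting distinct values, A + A = {-24, -23, -22, -21, -20, -8, -7, -6, -3, -2, -1, 5, 6, 7, 8, 10, 11, 12, 13, 14, 18, 21, 26, 28, 31, 33, 34, 39, 41, 44, 46, 48}, so |A + A| = 32. Thus K = 32/8 = 4. For comparison, the minimum possible |A + A| over all 8-element sets is 2·8 − 1 = 15 (so min K = 15/8), attained only by arithmetic progressions.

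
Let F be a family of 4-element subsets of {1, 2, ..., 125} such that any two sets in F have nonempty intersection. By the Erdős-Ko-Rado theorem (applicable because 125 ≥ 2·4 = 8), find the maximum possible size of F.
max |F| = C(124, 3) = 310124

The Erdős-Ko-Rado theorem states: for n ≥ 2k, an intersecting family of k-subsets of an n-element set has size at most C(n − 1, k − 1), with equality for 'star' families {A ⊆ [n] : |A| = k, i ∈ A} (fix an element i). For n = 125, k = 4: C(124, 3) = 310124.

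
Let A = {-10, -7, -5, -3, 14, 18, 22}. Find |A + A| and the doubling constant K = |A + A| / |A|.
K = |A + A| / |A| = 24/7

Enumerate A + A = {a + b : a, b ∈ A}. With |A| = 7, there are |A|^2 = 49 ordered sum pairs; collecting distinct values, A + A = {-20, -17, -15, -14, -13, -12, -10, -8, -6, 4, 7, 8, 9, 11, 12, 13, 15, 17, 19, 28, 32, 36, 40, 44}, so |A + A| = 24. Thus K = 24/7. For comparison, the minimum possible |A + A| over all 7-element sets is 2·7 − 1 = 13 (so min K = 13/7), attained only by arithmetic progressions.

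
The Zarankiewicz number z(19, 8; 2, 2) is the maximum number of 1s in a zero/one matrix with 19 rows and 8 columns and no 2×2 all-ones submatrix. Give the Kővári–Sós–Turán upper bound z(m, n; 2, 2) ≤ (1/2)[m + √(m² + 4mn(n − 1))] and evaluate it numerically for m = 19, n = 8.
z(19, 8; 2, 2) ≤ (1/2)[19 + √(19² + 4·19·8·7)] = (1/2)[19 + √4617] = 43.4743

Kővári–Sós–Turán: let r_1, ..., r_19 be the row sums and z = Σ r_i the total number of 1s. Each pair of columns can share at most one row with both entries 1 (else a 2×2 all-ones block appears), so Σ_i C(r_i, 2) ≤ C(8, 2) = 28. By convexity Σ_i C(r_i, 2) ≥ 19·C(z/19, 2) = z(z − 19)/(2·19), giving z² − 19z − 19·8·7 ≤ 0 and hence z ≤ (1/2)[19 + √(361 + 4·1064)] = (1/2)[19 + √4617] ≈ (1/2)(19 + 67.9485) = 43.4743.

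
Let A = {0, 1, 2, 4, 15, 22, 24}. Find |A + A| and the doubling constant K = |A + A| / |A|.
K = |A + A| / |A| = 24/7

Enumerate A + A = {a + b : a, b ∈ A}. With |A| = 7, there are |A|^2 = 49 ordered sum pairs; collecting distinct values, A + A = {0, 1, 2, 3, 4, 5, 6, 8, 15, 16, 17, 19, 22, 23, 24, 25, 26, 28, 30, 37, 39, 44, 46, 48}, so |A + A| = 24. Thus K = 24/7. For comparison, the minimum possible |A + A| over all 7-element sets is 2·7 − 1 = 13 (so min K = 13/7), attained only by arithmetic progressions.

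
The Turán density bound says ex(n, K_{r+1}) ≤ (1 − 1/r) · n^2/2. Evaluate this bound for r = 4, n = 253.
Turán density bound = (3/4) · 253^2/2 = 192027/8 ≈ 24003.375

Turán's theorem: ex(n, K_{r+1}) is achieved by the complete r-partite Turán graph T(n, r) with parts as balanced as possible, and is at most (1 − 1/r) · n^2/2. For r = 4, n = 253: the density bound is (3/4) · 64009/2 = 192027/8 ≈ 24003.375. The integer-valued extremum is e(T(253, 4)) = 24003, which is strictly less than the density bound 192027/8 since 4 ∤ 253 (the parts of T(253, 4) cannot all be equal).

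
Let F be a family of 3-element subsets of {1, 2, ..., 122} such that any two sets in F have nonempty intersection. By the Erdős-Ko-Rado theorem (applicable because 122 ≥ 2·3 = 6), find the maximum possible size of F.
max |F| = C(121, 2) = 7260

Erdős-Ko-Rado (1961): when n ≥ 2k, max |F| = C(n−1, k−1). The bound is attained by the star {A : i ∈ A} for any fixed i ∈ [n]. Here C(122−1, 3−1) = C(121, 2) = 7260.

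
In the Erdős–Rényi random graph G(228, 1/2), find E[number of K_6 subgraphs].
E[# K_6] = C(228, 6) · (1/2)^C(6, 2) = 182587922160 / 2^15 = 11411745135/2048 ≈ 5572141.179199

For each 6-subset S of vertices (there are C(228, 6) = 182587922160 such S), let X_S = 1 if S induces a K_6 (all C(6, 2) = 15 edges present). Then P(X_S = 1) = (1/2)^15 = 1/32768. By linearity of expectation, E[# K_6] = C(228, 6) · (1/2)^15 = 182587922160 / 32768 = 11411745135/2048 ≈ 5572141.179199.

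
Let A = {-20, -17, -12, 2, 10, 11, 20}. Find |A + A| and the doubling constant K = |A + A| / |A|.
K = |A + A| / |A| = 26/7

Enumerate A + A = {a + b : a, b ∈ A}. With |A| = 7, there are |A|^2 = 49 ordered sum pairs; collecting distinct values, A + A = {-40, -37, -34, -32, -29, -24, -18, -15, -10, -9, -7, -6, -2, -1, 0, 3, 4, 8, 12, 13, 20, 21, 22, 30, 31, 40}, so |A + A| = 26. Thus K = 26/7. For comparison, the minimum possible |A + A| over all 7-element sets is 2·7 − 1 = 13 (so min K = 13/7), attained only by arithmetic progressions.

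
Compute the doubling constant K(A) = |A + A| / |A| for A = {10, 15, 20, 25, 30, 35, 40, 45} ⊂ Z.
K = |A + A| / |A| = 15/8

Enumerate A + A = {a + b : a, b ∈ A}. With |A| = 8, there are |A|^2 = 64 ordered sum pairs; collecting distinct values, A + A = {20, 25, 30, 35, 40, 45, 50, 55, 60, 65, 70, 75, 80, 85, 90}, so |A + A| = 15. Thus K = 15/8. Here |A + A| = 2|A| − 1 = 15, the minimum possible — so K = 15/8 is minimal, which holds iff A is an arithmetic progression.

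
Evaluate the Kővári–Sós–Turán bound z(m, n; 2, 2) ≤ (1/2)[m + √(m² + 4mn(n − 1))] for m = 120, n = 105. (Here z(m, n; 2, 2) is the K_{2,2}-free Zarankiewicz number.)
z(120, 105; 2, 2) ≤ (1/2)[120 + √(120² + 4·120·105·104)] = (1/2)[120 + √5256000] = 1206.2984

Kővári–Sós–Turán: let r_1, ..., r_120 be the row sums and z = Σ r_i the total number of 1s. Each pair of columns can share at most one row with both entries 1 (else a 2×2 all-ones block appears), so Σ_i C(r_i, 2) ≤ C(105, 2) = 5460. By convexity Σ_i C(r_i, 2) ≥ 120·C(z/120, 2) = z(z − 120)/(2·120), giving z² − 120z − 120·105·104 ≤ 0 and hence z ≤ (1/2)[120 + √(14400 + 4·1310400)] = (1/2)[120 + √5256000] ≈ (1/2)(120 + 2292.5968) = 1206.2984.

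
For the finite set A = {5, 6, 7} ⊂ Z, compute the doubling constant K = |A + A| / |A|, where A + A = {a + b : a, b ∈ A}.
K = |A + A| / |A| = 5/3

Enumerate A + A = {a + b : a, b ∈ A}. With |A| = 3, there are |A|^2 = 9 ordered sum pairs; collecting distinct values, A + A = {10, 11, 12, 13, 14}, so |A + A| = 5. Thus K = 5/3. Here |A + A| = 2|A| − 1 = 5, the minimum possible — so K = 5/3 is minimal, which holds iff A is an arithmetic progression.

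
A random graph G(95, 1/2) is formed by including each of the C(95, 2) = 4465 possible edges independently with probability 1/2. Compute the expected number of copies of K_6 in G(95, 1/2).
E[# K_6] = C(95, 6) · (1/2)^C(6, 2) = 869107785 / 2^15 ≈ 26523.064728

For each 6-subset S of vertices (there are C(95, 6) = 869107785 such S), let X_S = 1 if S induces a K_6 (all C(6, 2) = 15 edges present). Then P(X_S = 1) = (1/2)^15 = 1/32768. By linearity of expectation, E[# K_6] = C(95, 6) · (1/2)^15 = 869107785 / 32768 ≈ 26523.064728.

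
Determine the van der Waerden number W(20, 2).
W(20, 2) = 20 + 1 = 21

A 2-term AP is any pair of integers, so a monochromatic 2-AP exists iff some colour is used at least twice. With 20 colours, the colouring i ↦ i on {1, ..., 20} uses each colour once, avoiding any monochromatic pair, so W(20, 2) > 20. For {1, ..., 21}, pigeonhole forces two integers of the same colour, which form a monochromatic 2-AP. Hence W(20, 2) = 21.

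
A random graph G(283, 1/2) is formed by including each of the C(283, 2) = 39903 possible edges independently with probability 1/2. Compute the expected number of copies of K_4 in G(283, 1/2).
E[# K_4] = C(283, 4) · (1/2)^C(4, 2) = 261630670 / 2^6 = 130815335/32 = 4087979.21875

For each 4-subset S of vertices (there are C(283, 4) = 261630670 such S), let X_S = 1 if S induces a K_4 (all C(4, 2) = 6 edges present). Then P(X_S = 1) = (1/2)^6 = 1/64. By linearity of expectation, E[# K_4] = C(283, 4) · (1/2)^6 = 261630670 / 64 = 130815335/32 = 4087979.21875.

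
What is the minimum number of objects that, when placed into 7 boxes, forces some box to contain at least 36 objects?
n = (36 − 1)·7 + 1 = 246

By the generalised pigeonhole principle, to guarantee some box contains ≥ r objects we need more than (r − 1) · k objects total. Threshold: n = (r − 1) · k + 1. With r = 36 and k = 7: n = 35 · 7 + 1 = 245 + 1 = 246. For n = 245 = 35 · 7, we can put exactly 35 objects in every box, avoiding 36 in any single one — so 246 is tight.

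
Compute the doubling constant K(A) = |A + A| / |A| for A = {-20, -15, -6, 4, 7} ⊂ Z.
K = |A + A| / |A| = 15/5 = 3

Enumerate A + A = {a + b : a, b ∈ A}. With |A| = 5, there are |A|^2 = 25 ordered sum pairs; collecting distinct values, A + A = {-40, -35, -30, -26, -21, -16, -13, -12, -11, -8, -2, 1, 8, 11, 14}, so |A + A| = 15. Thus K = 15/5 = 3. For comparison, the minimum possible |A + A| over all 5-element sets is 2·5 − 1 = 9 (so min K = 9/5), attained only by arithmetic progressions.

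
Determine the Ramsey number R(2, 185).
R(2, 185) = 185

R(2, k) = k for all k ≥ 2: in a 2-colouring of K_k, either some edge is red (a red K_2) or all edges are blue (a blue K_k). And K_{184} coloured all-blue has no blue K_185, so R(2, 185) > 184. Hence R(2, 185) = 185.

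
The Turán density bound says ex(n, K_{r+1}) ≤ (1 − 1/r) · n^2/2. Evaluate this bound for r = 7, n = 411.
Turán density bound = (6/7) · 411^2/2 = 506763/7 ≈ 72394.7143

Turán's theorem: ex(n, K_{r+1}) is achieved by the complete r-partite Turán graph T(n, r) with parts as balanced as possible, and is at most (1 − 1/r) · n^2/2. For r = 7, n = 411: the density bound is (6/7) · 168921/2 = 506763/7 ≈ 72394.7143. The integer-valued extremum is e(T(411, 7)) = 72394, which is strictly less than the density bound 506763/7 since 7 ∤ 411 (the parts of T(411, 7) cannot all be equal).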